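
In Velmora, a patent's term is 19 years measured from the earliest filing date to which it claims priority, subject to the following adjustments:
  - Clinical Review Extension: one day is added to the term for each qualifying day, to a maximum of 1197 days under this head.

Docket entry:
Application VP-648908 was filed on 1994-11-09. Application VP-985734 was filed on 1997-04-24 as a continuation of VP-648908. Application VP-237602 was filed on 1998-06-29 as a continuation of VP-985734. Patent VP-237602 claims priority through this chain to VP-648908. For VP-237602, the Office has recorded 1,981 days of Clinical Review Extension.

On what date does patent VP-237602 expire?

Earliest priority filing: 9 November 1994.
Base term: 9 November 1994 + 19 years → 9 November 2013.
Clinical Review Extension: 1981 days claimed exceeds the 1197-day cap, so +1197 days → 18 February 2017.

2017-02-18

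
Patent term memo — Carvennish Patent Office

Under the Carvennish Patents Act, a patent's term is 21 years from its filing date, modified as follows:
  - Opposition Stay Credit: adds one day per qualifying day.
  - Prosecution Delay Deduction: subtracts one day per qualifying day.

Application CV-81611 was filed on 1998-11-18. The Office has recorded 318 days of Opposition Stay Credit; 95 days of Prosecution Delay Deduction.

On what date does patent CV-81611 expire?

Base term: filing date + 21 years → 18 November 2019.
Opposition Stay Credit: +318 days → 1 October 2020.
Prosecution Delay Deduction: −95 days → 28 June 2020.

June 28, 2020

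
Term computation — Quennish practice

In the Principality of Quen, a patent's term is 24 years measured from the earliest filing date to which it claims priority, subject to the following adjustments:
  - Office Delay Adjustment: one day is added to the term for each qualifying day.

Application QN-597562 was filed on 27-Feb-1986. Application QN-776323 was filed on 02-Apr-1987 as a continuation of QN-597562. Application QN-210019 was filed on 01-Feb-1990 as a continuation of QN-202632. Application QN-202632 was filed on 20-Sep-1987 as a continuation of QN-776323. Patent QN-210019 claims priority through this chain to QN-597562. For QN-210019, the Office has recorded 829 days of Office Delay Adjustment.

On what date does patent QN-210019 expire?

Earliest priority filing: 27 February 1986.
Base term: 27 February 1986 + 24 years → 27 February 2010.
Office Delay Adjustment: +829 days → 5 June 2012.

June 5, 2012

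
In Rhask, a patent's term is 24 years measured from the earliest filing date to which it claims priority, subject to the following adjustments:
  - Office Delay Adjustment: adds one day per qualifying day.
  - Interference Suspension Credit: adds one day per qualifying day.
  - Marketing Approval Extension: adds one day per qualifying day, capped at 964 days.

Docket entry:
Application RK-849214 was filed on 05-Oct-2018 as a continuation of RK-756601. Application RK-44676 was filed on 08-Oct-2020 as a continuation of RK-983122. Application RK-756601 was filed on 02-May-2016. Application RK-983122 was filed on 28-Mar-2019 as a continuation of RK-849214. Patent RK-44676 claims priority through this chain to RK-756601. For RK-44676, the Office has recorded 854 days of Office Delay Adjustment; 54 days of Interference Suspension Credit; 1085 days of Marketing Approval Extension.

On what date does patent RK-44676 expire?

June 17, 2045

Earliest priority filing: 2 May 2016.
Base term: 2 May 2016 + 24 years → 2 May 2040.
Office Delay Adjustment: +854 days → 3 September 2042.
Interference Suspension Credit: +54 days → 27 October 2042.
Marketing Approval Extension: 1085 days claimed exceeds the 964-day cap, so +964 days → 17 June 2045.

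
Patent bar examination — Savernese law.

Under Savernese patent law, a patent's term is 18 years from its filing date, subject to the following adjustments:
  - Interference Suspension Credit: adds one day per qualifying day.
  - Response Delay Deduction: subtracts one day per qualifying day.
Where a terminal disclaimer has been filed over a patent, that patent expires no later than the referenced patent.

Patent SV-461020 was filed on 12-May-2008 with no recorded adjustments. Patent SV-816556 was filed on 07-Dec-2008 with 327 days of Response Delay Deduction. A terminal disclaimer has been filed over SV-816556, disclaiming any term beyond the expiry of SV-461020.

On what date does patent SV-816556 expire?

Natural term of SV-816556:
  Base: filing + 18 years → 7 December 2026.
  Response Delay Deduction: −327 days → 14 January 2026.
Expiry of referenced patent SV-461020:
  Base: filing + 18 years → 12 May 2026.
Terminal disclaimer: SV-816556 expires on the earlier of 14 January 2026 and 12 May 2026.

January 14, 2026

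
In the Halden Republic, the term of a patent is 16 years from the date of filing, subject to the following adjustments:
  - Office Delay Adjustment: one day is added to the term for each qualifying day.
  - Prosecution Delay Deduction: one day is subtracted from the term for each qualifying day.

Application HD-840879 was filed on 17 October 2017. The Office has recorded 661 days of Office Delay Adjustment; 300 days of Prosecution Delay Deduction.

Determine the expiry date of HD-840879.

October 13, 2034

Base term: filing date + 16 years → 17 October 2033.
Office Delay Adjustment: +661 days → 9 August 2035.
Prosecution Delay Deduction: −300 days → 13 October 2034.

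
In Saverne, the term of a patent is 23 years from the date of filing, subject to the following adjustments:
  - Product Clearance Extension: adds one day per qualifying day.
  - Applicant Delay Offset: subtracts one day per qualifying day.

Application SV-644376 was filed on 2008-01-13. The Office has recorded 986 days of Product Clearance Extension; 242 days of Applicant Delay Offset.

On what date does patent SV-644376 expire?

January 26, 2033

Base term: filing date + 23 years → 13 January 2031.
Product Clearance Extension: +986 days → 25 September 2033.
Applicant Delay Offset: −242 days → 26 January 2033.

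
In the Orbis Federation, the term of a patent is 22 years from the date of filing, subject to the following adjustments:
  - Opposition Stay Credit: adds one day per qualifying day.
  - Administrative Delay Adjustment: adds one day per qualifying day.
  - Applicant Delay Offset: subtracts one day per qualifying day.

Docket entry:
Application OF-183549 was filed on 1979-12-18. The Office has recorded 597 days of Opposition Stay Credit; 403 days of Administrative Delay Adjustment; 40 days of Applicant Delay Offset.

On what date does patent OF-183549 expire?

Base term: filing date + 22 years → 18 December 2001.
Opposition Stay Credit: +597 days → 7 August 2003.
Administrative Delay Adjustment: +403 days → 13 September 2004.
Applicant Delay Offset: −40 days → 4 August 2004.

August 4, 2004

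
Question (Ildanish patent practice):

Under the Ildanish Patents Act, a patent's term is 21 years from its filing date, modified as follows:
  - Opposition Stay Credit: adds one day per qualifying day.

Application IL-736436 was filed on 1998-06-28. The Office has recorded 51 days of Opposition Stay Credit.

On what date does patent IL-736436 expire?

2019-08-18

Base term: filing date + 21 years → 28 June 2019.
Opposition Stay Credit: +51 days → 18 August 2019.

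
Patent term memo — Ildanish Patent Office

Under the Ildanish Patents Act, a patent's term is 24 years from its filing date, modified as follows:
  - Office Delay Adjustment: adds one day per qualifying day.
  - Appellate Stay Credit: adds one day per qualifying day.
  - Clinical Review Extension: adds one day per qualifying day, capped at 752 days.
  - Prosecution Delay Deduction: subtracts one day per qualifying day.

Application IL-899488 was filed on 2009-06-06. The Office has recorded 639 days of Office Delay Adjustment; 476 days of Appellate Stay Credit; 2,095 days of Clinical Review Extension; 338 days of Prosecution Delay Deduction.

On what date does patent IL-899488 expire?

August 13, 2037

Base term: filing date + 24 years → 6 June 2033.
Office Delay Adjustment: +639 days → 7 March 2035.
Appellate Stay Credit: +476 days → 25 June 2036.
Clinical Review Extension: 2095 days claimed exceeds the 752-day cap, so +752 days → 17 July 2038.
Prosecution Delay Deduction: −338 days → 13 August 2037.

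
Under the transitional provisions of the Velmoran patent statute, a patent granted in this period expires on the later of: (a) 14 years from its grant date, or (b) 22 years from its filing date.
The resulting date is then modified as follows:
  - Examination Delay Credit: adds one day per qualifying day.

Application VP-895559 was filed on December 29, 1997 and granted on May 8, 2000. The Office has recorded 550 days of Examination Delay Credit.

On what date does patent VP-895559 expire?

(a) grant + 14 years → 8 May 2014.
(b) filing + 22 years → 29 December 2019.
Later of the two: 29 December 2019.
Examination Delay Credit: +550 days → 1 July 2021.

July 1, 2021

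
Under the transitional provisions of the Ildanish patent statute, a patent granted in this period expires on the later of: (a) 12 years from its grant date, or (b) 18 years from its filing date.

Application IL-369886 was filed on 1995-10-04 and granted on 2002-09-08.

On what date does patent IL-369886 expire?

(a) grant + 12 years → 8 September 2014.
(b) filing + 18 years → 4 October 2013.
Later of the two: 8 September 2014.

2014-09-08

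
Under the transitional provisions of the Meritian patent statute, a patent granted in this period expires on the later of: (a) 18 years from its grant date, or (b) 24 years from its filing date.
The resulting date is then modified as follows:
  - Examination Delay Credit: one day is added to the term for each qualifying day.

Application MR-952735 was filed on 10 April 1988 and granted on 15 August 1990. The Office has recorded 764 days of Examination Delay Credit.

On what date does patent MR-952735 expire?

2014-05-14

(a) grant + 18 years → 15 August 2008.
(b) filing + 24 years → 10 April 2012.
Later of the two: 10 April 2012.
Examination Delay Credit: +764 days → 14 May 2014.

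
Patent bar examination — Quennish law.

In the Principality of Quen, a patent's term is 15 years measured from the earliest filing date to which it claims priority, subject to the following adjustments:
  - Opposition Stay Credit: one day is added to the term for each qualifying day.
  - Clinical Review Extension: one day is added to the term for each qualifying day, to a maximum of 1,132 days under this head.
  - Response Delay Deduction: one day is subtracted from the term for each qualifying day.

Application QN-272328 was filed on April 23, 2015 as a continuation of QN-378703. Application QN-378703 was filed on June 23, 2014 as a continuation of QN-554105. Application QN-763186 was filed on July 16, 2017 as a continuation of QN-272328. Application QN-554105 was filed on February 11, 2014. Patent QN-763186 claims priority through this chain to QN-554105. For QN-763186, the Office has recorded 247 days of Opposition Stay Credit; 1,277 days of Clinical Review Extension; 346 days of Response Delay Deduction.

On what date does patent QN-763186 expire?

December 11, 2031

Earliest priority filing: 11 February 2014.
Base term: 11 February 2014 + 15 years → 11 February 2029.
Opposition Stay Credit: +247 days → 16 October 2029.
Clinical Review Extension: 1277 days claimed exceeds the 1132-day cap, so +1132 days → 21 November 2032.
Response Delay Deduction: −346 days → 11 December 2031.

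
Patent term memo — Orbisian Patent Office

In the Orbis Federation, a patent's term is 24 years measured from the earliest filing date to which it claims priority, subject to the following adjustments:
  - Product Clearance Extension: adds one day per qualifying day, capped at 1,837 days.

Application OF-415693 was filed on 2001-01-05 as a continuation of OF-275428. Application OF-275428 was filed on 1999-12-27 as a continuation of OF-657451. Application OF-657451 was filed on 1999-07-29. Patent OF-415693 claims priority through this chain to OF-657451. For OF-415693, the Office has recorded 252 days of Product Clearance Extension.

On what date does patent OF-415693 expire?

2024-04-06

Earliest priority filing: 29 July 1999.
Base term: 29 July 1999 + 24 years → 29 July 2023.
Product Clearance Extension: 252 days (within the 1837-day cap) → +252 days → 6 April 2024.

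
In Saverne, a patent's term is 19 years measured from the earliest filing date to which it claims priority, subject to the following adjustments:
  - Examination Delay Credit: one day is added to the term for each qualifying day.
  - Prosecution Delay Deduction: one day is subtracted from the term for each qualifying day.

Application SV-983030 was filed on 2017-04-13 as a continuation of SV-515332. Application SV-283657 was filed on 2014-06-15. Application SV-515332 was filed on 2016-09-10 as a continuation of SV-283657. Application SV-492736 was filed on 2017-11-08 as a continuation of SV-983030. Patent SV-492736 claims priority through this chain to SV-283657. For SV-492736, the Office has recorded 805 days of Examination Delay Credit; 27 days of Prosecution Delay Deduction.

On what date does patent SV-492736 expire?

Earliest priority filing: 15 June 2014.
Base term: 15 June 2014 + 19 years → 15 June 2033.
Examination Delay Credit: +805 days → 29 August 2035.
Prosecution Delay Deduction: −27 days → 2 August 2035.

2035-08-02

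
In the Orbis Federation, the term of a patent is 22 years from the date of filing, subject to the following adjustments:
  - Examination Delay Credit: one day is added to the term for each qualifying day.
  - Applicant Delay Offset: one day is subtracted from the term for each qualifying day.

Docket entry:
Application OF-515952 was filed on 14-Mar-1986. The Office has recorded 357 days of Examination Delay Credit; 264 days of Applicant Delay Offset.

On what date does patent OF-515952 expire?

2008-06-15

Base term: filing date + 22 years → 14 March 2008.
Examination Delay Credit: +357 days → 6 March 2009.
Applicant Delay Offset: −264 days → 15 June 2008.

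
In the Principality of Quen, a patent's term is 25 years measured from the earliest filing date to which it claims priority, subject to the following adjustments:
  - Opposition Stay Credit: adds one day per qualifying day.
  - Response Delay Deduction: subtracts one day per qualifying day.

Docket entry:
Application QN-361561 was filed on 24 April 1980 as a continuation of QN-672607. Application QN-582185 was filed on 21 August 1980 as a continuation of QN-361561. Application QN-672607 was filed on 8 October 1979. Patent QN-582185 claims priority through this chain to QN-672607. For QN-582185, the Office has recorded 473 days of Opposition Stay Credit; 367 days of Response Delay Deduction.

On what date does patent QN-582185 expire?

Earliest priority filing: 8 October 1979.
Base term: 8 October 1979 + 25 years → 8 October 2004.
Opposition Stay Credit: +473 days → 24 January 2006.
Response Delay Deduction: −367 days → 22 January 2005.

January 22, 2005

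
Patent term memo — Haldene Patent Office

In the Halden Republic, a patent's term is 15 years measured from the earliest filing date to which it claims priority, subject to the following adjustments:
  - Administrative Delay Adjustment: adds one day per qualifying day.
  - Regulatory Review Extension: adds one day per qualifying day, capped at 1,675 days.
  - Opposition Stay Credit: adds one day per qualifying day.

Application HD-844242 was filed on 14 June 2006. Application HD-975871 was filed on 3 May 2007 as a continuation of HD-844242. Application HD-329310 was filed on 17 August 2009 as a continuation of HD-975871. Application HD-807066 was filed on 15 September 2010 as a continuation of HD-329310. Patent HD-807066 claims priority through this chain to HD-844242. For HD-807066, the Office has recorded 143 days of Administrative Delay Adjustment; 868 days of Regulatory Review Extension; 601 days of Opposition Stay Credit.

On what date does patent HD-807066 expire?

Earliest priority filing: 14 June 2006.
Base term: 14 June 2006 + 15 years → 14 June 2021.
Administrative Delay Adjustment: +143 days → 4 November 2021.
Regulatory Review Extension: 868 days (within the 1675-day cap) → +868 days → 21 March 2024.
Opposition Stay Credit: +601 days → 12 November 2025.

November 12, 2025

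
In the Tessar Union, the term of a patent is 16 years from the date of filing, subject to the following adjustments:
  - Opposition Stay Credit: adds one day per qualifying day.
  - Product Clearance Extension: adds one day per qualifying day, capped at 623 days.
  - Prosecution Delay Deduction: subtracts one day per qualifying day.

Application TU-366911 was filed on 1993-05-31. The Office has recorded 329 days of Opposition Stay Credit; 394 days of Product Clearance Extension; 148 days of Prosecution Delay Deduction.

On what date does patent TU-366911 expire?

2010-12-27

Base term: filing date + 16 years → 31 May 2009.
Opposition Stay Credit: +329 days → 25 April 2010.
Product Clearance Extension: 394 days (within the 623-day cap) → +394 days → 24 May 2011.
Prosecution Delay Deduction: −148 days → 27 December 2010.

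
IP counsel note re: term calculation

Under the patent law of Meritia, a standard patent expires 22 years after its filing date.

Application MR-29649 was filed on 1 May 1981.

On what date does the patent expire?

Filing date + 22 years → 1 May 2003.

May 1, 2003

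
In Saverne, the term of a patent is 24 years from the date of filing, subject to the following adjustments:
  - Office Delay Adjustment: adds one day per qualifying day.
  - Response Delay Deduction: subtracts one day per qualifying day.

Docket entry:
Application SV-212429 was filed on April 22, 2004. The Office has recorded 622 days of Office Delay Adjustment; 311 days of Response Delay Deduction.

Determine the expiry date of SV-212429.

Base term: filing date + 24 years → 22 April 2028.
Office Delay Adjustment: +622 days → 4 January 2030.
Response Delay Deduction: −311 days → 27 February 2029.

February 27, 2029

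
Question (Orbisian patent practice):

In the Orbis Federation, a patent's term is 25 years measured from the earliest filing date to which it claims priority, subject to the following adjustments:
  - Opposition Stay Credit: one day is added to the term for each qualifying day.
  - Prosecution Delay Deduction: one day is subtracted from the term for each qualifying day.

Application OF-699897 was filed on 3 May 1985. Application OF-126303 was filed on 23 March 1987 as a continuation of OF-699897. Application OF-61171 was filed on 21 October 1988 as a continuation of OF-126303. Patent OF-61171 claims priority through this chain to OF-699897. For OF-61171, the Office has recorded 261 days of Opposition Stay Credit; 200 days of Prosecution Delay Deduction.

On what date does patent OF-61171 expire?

Earliest priority filing: 3 May 1985.
Base term: 3 May 1985 + 25 years → 3 May 2010.
Opposition Stay Credit: +261 days → 19 January 2011.
Prosecution Delay Deduction: −200 days → 3 July 2010.

2010-07-03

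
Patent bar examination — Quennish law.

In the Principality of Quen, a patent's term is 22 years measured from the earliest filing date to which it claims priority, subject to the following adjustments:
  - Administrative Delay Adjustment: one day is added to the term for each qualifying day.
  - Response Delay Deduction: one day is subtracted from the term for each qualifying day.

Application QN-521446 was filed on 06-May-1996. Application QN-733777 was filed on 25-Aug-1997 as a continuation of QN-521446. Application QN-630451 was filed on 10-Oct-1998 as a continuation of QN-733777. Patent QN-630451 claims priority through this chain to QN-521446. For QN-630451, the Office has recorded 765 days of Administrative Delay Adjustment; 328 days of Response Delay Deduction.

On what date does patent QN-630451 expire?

July 17, 2019

Earliest priority filing: 6 May 1996.
Base term: 6 May 1996 + 22 years → 6 May 2018.
Administrative Delay Adjustment: +765 days → 9 June 2020.
Response Delay Deduction: −328 days → 17 July 2019.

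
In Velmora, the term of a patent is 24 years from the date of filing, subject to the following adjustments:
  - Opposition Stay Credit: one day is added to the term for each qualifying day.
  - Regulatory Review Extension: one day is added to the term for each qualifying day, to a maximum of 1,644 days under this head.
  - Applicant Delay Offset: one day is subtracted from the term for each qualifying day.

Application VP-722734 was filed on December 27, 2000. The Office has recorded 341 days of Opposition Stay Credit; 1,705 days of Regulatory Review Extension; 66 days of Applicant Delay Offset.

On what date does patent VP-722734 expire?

2030-03-30

Base term: filing date + 24 years → 27 December 2024.
Opposition Stay Credit: +341 days → 3 December 2025.
Regulatory Review Extension: 1705 days claimed exceeds the 1644-day cap, so +1644 days → 4 June 2030.
Applicant Delay Offset: −66 days → 30 March 2030.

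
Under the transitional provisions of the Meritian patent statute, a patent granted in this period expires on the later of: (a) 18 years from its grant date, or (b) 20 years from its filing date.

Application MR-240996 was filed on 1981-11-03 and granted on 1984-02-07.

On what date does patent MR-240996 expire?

February 7, 2002

(a) grant + 18 years → 7 February 2002.
(b) filing + 20 years → 3 November 2001.
Later of the two: 7 February 2002.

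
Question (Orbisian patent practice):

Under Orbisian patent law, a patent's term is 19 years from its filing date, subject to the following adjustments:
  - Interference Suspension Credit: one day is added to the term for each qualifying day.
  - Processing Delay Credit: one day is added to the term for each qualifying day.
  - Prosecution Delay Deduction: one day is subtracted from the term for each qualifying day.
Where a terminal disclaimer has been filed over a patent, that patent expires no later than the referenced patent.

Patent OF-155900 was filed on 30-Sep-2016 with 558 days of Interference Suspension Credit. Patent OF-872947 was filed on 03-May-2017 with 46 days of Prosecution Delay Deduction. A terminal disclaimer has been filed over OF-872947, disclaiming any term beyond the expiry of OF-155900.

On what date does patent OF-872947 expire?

2036-03-18

Natural term of OF-872947:
  Base: filing + 19 years → 3 May 2036.
  Prosecution Delay Deduction: −46 days → 18 March 2036.
Expiry of referenced patent OF-155900:
  Base: filing + 19 years → 30 September 2035.
  Interference Suspension Credit: +558 days → 10 April 2037.
Terminal disclaimer: OF-872947 expires on the earlier of 18 March 2036 and 10 April 2037.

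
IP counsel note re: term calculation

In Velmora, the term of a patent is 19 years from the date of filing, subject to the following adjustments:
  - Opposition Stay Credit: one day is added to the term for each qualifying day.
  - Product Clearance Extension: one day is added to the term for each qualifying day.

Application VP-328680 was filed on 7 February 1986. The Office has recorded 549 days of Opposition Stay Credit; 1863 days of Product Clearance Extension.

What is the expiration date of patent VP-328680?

September 16, 2011

Base term: filing date + 19 years → 7 February 2005.
Opposition Stay Credit: +549 days → 10 August 2006.
Product Clearance Extension: +1863 days → 16 September 2011.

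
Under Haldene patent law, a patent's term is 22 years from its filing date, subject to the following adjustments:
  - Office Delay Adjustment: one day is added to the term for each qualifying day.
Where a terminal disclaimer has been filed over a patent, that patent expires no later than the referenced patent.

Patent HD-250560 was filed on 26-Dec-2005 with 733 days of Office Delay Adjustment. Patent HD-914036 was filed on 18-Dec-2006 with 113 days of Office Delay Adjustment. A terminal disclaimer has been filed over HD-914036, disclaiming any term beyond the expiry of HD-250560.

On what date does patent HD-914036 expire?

Natural term of HD-914036:
  Base: filing + 22 years → 18 December 2028.
  Office Delay Adjustment: +113 days → 10 April 2029.
Expiry of referenced patent HD-250560:
  Base: filing + 22 years → 26 December 2027.
  Office Delay Adjustment: +733 days → 28 December 2029.
Terminal disclaimer: HD-914036 expires on the earlier of 10 April 2029 and 28 December 2029.

April 10, 2029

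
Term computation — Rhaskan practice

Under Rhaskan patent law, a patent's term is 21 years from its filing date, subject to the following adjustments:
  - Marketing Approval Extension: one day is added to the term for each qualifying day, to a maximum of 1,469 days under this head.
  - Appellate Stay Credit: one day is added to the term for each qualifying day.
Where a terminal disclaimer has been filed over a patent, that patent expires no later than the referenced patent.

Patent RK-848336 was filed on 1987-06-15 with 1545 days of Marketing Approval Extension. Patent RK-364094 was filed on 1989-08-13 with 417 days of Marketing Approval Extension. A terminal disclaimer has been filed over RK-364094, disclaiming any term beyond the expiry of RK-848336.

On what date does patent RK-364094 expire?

Natural term of RK-364094:
  Base: filing + 21 years → 13 August 2010.
  Marketing Approval Extension: 417 days (within the 1469-day cap) → +417 days → 4 October 2011.
Expiry of referenced patent RK-848336:
  Base: filing + 21 years → 15 June 2008.
  Marketing Approval Extension: 1545 days claimed exceeds the 1469-day cap, so +1469 days → 23 June 2012.
Terminal disclaimer: RK-364094 expires on the earlier of 4 October 2011 and 23 June 2012.

2011-10-04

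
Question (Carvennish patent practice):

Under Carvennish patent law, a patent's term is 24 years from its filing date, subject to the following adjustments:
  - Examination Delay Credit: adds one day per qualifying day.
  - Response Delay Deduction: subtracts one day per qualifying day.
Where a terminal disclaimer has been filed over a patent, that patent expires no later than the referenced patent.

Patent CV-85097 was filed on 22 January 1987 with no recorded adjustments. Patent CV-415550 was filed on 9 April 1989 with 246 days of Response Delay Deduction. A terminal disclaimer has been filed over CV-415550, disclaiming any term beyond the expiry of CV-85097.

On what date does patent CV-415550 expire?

2011-01-22

Natural term of CV-415550:
  Base: filing + 24 years → 9 April 2013.
  Response Delay Deduction: −246 days → 6 August 2012.
Expiry of referenced patent CV-85097:
  Base: filing + 24 years → 22 January 2011.
Terminal disclaimer: CV-415550 expires on the earlier of 6 August 2012 and 22 January 2011.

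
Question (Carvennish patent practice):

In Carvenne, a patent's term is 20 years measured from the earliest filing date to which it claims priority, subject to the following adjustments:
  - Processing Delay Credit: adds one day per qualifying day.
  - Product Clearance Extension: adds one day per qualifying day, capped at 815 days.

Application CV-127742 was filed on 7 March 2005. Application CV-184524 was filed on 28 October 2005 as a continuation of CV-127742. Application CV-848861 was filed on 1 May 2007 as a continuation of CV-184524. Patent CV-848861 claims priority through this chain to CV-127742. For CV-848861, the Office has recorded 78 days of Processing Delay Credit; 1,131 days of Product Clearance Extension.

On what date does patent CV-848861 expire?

Earliest priority filing: 7 March 2005.
Base term: 7 March 2005 + 20 years → 7 March 2025.
Processing Delay Credit: +78 days → 24 May 2025.
Product Clearance Extension: 1131 days claimed exceeds the 815-day cap, so +815 days → 17 August 2027.

2027-08-17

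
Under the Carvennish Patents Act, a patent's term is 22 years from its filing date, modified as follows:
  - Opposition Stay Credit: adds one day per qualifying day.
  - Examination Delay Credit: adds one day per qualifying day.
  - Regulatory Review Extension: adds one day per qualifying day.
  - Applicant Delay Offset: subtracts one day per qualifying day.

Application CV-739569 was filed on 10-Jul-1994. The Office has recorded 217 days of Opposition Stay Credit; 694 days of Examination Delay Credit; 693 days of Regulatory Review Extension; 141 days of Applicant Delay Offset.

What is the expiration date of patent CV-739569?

2020-07-12

Base term: filing date + 22 years → 10 July 2016.
Opposition Stay Credit: +217 days → 12 February 2017.
Examination Delay Credit: +694 days → 7 January 2019.
Regulatory Review Extension: +693 days → 30 November 2020.
Applicant Delay Offset: −141 days → 12 July 2020.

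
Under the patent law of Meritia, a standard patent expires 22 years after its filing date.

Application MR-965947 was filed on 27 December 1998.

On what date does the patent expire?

December 27, 2020

Filing date + 22 years → 27 December 2020.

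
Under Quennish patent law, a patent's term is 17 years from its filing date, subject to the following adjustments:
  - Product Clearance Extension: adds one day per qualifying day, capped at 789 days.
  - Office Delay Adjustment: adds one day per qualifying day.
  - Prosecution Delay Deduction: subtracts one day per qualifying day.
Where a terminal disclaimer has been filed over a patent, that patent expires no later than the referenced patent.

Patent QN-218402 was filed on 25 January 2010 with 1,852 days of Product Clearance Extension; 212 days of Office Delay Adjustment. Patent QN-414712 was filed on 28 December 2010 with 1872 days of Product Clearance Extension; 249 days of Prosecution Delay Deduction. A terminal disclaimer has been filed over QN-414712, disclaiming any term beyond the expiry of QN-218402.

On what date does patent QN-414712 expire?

June 20, 2029

Natural term of QN-414712:
  Base: filing + 17 years → 28 December 2027.
  Product Clearance Extension: 1872 days claimed exceeds the 789-day cap, so +789 days → 24 February 2030.
  Prosecution Delay Deduction: −249 days → 20 June 2029.
Expiry of referenced patent QN-218402:
  Base: filing + 17 years → 25 January 2027.
  Product Clearance Extension: 1852 days claimed exceeds the 789-day cap, so +789 days → 24 March 2029.
  Office Delay Adjustment: +212 days → 22 October 2029.
Terminal disclaimer: QN-414712 expires on the earlier of 20 June 2029 and 22 October 2029.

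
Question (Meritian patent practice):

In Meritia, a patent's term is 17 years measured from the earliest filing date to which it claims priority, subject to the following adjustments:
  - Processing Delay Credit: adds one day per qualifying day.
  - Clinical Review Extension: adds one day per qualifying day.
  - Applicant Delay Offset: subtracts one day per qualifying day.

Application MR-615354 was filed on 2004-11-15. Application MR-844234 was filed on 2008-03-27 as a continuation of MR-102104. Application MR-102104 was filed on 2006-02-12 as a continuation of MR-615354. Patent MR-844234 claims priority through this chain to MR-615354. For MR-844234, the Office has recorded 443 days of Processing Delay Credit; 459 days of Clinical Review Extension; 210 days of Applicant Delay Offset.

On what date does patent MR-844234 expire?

Earliest priority filing: 15 November 2004.
Base term: 15 November 2004 + 17 years → 15 November 2021.
Processing Delay Credit: +443 days → 1 February 2023.
Clinical Review Extension: +459 days → 5 May 2024.
Applicant Delay Offset: −210 days → 8 October 2023.

October 8, 2023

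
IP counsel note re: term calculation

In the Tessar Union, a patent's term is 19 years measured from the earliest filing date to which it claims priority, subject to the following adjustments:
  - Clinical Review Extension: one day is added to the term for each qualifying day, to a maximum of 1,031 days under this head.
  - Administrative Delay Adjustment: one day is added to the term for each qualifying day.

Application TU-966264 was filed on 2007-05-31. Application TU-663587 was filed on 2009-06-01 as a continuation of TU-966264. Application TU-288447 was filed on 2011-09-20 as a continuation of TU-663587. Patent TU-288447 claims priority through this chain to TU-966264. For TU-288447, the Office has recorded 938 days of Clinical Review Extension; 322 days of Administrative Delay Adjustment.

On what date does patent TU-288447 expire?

2029-11-11

Earliest priority filing: 31 May 2007.
Base term: 31 May 2007 + 19 years → 31 May 2026.
Clinical Review Extension: 938 days (within the 1031-day cap) → +938 days → 24 December 2028.
Administrative Delay Adjustment: +322 days → 11 November 2029.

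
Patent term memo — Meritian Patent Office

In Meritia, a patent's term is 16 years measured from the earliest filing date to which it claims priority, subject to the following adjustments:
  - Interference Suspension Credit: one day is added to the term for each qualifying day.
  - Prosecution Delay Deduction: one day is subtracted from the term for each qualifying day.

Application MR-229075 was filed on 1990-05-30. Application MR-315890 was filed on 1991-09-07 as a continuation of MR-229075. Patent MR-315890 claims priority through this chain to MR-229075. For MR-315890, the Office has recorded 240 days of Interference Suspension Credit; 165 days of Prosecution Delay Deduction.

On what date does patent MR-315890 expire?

August 13, 2006

Earliest priority filing: 30 May 1990.
Base term: 30 May 1990 + 16 years → 30 May 2006.
Interference Suspension Credit: +240 days → 25 January 2007.
Prosecution Delay Deduction: −165 days → 13 August 2006.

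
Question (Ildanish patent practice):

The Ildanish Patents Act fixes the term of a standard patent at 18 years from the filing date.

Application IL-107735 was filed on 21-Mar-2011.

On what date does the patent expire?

2029-03-21

Filing date + 18 years → 21 March 2029.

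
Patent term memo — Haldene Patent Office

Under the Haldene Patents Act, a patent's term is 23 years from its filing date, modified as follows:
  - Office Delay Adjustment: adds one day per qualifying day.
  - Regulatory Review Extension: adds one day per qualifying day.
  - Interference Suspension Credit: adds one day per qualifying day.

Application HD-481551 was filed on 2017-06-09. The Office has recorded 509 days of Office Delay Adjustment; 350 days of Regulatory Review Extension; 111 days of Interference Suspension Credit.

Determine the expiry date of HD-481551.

Base term: filing date + 23 years → 9 June 2040.
Office Delay Adjustment: +509 days → 31 October 2041.
Regulatory Review Extension: +350 days → 16 October 2042.
Interference Suspension Credit: +111 days → 4 February 2043.

2043-02-04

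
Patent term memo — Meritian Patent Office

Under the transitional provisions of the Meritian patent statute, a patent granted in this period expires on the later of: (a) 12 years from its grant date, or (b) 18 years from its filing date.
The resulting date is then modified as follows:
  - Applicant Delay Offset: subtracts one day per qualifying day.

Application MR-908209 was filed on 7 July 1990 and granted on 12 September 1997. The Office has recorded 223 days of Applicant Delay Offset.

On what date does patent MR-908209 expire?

(a) grant + 12 years → 12 September 2009.
(b) filing + 18 years → 7 July 2008.
Later of the two: 12 September 2009.
Applicant Delay Offset: −223 days → 1 February 2009.

2009-02-01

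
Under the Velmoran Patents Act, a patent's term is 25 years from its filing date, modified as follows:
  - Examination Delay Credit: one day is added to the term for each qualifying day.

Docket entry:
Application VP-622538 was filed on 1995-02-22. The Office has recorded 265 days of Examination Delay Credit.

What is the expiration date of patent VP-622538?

Base term: filing date + 25 years → 22 February 2020.
Examination Delay Credit: +265 days → 13 November 2020.

November 13, 2020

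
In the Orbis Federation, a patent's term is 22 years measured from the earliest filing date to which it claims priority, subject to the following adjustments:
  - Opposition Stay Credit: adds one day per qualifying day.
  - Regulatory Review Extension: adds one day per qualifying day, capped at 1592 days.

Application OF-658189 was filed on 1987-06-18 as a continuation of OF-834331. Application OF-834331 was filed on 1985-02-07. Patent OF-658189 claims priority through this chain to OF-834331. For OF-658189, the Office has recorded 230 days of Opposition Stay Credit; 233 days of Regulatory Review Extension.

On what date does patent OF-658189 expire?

Earliest priority filing: 7 February 1985.
Base term: 7 February 1985 + 22 years → 7 February 2007.
Opposition Stay Credit: +230 days → 25 September 2007.
Regulatory Review Extension: 233 days (within the 1592-day cap) → +233 days → 15 May 2008.

2008-05-15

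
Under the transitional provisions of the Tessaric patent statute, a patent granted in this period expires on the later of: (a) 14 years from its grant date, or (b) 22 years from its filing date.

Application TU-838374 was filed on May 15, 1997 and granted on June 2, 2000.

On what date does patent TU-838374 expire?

May 15, 2019

(a) grant + 14 years → 2 June 2014.
(b) filing + 22 years → 15 May 2019.
Later of the two: 15 May 2019.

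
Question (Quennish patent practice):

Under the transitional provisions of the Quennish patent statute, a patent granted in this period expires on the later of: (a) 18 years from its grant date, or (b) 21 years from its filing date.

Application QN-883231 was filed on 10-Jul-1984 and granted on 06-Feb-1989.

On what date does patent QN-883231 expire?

February 6, 2007

(a) grant + 18 years → 6 February 2007.
(b) filing + 21 years → 10 July 2005.
Later of the two: 6 February 2007.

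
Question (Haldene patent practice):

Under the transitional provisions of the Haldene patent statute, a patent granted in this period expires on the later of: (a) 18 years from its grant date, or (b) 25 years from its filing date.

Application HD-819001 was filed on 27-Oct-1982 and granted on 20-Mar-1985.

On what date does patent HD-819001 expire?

(a) grant + 18 years → 20 March 2003.
(b) filing + 25 years → 27 October 2007.
Later of the two: 27 October 2007.

2007-10-27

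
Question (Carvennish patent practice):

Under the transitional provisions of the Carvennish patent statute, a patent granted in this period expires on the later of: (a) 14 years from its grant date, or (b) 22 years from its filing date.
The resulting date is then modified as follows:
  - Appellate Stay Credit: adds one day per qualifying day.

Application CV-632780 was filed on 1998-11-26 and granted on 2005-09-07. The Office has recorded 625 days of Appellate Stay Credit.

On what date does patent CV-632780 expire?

August 13, 2022

(a) grant + 14 years → 7 September 2019.
(b) filing + 22 years → 26 November 2020.
Later of the two: 26 November 2020.
Appellate Stay Credit: +625 days → 13 August 2022.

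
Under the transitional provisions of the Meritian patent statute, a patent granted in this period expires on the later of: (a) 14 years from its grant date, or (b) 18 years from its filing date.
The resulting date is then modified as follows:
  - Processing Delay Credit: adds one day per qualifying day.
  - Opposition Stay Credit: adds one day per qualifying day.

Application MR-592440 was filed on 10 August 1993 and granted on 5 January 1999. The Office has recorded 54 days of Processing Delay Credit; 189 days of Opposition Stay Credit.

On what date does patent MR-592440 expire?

2013-09-05

(a) grant + 14 years → 5 January 2013.
(b) filing + 18 years → 10 August 2011.
Later of the two: 5 January 2013.
Processing Delay Credit: +54 days → 28 February 2013.
Opposition Stay Credit: +189 days → 5 September 2013.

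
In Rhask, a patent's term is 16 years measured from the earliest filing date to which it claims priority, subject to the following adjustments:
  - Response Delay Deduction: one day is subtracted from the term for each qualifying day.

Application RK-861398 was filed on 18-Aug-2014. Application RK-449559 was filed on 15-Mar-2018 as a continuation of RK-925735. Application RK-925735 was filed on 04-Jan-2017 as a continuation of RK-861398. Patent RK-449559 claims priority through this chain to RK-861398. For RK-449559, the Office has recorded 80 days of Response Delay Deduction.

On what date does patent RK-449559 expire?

2030-05-30

Earliest priority filing: 18 August 2014.
Base term: 18 August 2014 + 16 years → 18 August 2030.
Response Delay Deduction: −80 days → 30 May 2030.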